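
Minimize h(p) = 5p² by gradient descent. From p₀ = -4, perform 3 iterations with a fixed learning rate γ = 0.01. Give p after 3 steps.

h′(p) = 10p
p₁ = -4 − 0.01·(-40) = -3.6
p₂ = -3.6 − 0.01·(-36) = -3.24
p₃ = -3.24 − 0.01·(-32.4) = -2.916

-2.916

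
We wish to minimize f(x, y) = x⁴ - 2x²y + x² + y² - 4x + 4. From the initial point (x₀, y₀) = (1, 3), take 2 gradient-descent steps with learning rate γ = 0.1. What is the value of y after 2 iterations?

∇f = (4x³ - 4xy + 2x - 4, -2x² + 2y)
(x₁, y₁) = (1, 3) − 0.1·(-10, 4) = (2, 2.6)
(x₂, y₂) = (2, 2.6) − 0.1·(11.2, -2.8) = (0.88, 2.88)
y = 2.88

2.88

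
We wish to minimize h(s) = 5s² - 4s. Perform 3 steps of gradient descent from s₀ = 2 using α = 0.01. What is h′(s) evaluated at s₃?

h′(s) = 10s - 4
Step 1: h′(2) = 16; s₁ = 2 − 0.01·16 = 1.84
Step 2: h′(1.84) = 14.4; s₂ = 1.84 − 0.01·14.4 = 1.696
Step 3: h′(1.696) = 12.96; s₃ = 1.696 − 0.01·12.96 = 1.5664
h′(s) at (1.5664) = 11.664

11.664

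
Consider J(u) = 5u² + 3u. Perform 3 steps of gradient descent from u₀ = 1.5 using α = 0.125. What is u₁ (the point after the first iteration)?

J′(u) = 10u + 3
u₁ = 1.5 − 0.125·18 = -0.75

-0.75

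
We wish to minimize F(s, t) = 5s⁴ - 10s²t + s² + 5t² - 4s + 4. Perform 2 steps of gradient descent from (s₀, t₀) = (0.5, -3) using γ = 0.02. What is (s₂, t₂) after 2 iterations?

∇F = (20s³ - 20st + 2s - 4, -10s² + 10t)
(s₁, t₁) = (0.5, -3) − 0.02·(29.5, -32.5) = (-0.09, -2.35)
(s₂, t₂) = (-0.09, -2.35) − 0.02·(-8.42458, -23.581) = (0.0784916, -1.87838)

(0.0784916, -1.87838)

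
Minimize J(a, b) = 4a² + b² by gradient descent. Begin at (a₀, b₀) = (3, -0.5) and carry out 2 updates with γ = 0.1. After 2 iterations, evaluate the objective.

0.16

∇J = (8a, 2b)
(a₁, b₁) = (3, -0.5) − 0.1·(24, -1) = (0.6, -0.4)
(a₂, b₂) = (0.6, -0.4) − 0.1·(4.8, -0.8) = (0.12, -0.32)
J(0.12, -0.32) = 0.16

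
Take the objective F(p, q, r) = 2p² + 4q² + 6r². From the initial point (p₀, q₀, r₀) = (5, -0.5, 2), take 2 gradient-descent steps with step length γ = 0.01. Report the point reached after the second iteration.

∇F = (4p, 8q, 12r)
Step 1: at (5, -0.5, 2), ∇F = (20, -4, 24) → (5, -0.5, 2) − 0.01·(20, -4, 24) = (4.8, -0.46, 1.76)
Step 2: at (4.8, -0.46, 1.76), ∇F = (19.2, -3.68, 21.12) → (4.8, -0.46, 1.76) − 0.01·(19.2, -3.68, 21.12) = (4.608, -0.4232, 1.5488)

(4.608, -0.4232, 1.5488)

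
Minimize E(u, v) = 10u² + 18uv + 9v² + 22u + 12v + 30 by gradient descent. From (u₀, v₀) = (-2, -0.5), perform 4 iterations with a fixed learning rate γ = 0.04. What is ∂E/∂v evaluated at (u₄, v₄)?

-4.91571456

∇E = (20u + 18v + 22, 18u + 18v + 12)
(u₁, v₁) = (-2, -0.5) − 0.04·(-27, -33) = (-0.92, 0.82)
(u₂, v₂) = (-0.92, 0.82) − 0.04·(18.36, 10.2) = (-1.6544, 0.412)
(u₃, v₃) = (-1.6544, 0.412) − 0.04·(-3.672, -10.3632) = (-1.50752, 0.826528)
(u₄, v₄) = (-1.50752, 0.826528) − 0.04·(6.727104, -0.257856) = (-1.77660416, 0.83684224)
∂E/∂v at (-1.77660416, 0.83684224) = -4.91571456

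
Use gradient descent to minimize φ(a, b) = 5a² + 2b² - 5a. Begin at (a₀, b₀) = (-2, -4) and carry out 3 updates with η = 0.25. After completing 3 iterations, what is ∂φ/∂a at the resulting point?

∇φ = (10a - 5, 4b)
Step 1: at (-2, -4), ∇φ = (-25, -16) → (-2, -4) − 0.25·(-25, -16) = (4.25, 0)
Step 2: at (4.25, 0), ∇φ = (37.5, 0) → (4.25, 0) − 0.25·(37.5, 0) = (-5.125, 0)
Step 3: at (-5.125, 0), ∇φ = (-56.25, 0) → (-5.125, 0) − 0.25·(-56.25, 0) = (8.9375, 0)
∂φ/∂a at (8.9375, 0) = 84.375

84.375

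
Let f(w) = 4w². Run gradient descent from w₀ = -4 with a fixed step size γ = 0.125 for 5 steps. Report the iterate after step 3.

f′(w) = 8w
w₁ = -4 − 0.125·(-32) = 0
w₂ = 0 − 0.125·0 = 0
w₃ = 0 − 0.125·0 = 0

0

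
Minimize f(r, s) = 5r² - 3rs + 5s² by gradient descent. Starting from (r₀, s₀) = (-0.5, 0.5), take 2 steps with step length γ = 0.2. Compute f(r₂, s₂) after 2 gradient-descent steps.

∇f = (10r - 3s, -3r + 10s)
(r₁, s₁) = (-0.5, 0.5) − 0.2·(-6.5, 6.5) = (0.8, -0.8)
(r₂, s₂) = (0.8, -0.8) − 0.2·(10.4, -10.4) = (-1.28, 1.28)
f(-1.28, 1.28) = 21.2992

21.2992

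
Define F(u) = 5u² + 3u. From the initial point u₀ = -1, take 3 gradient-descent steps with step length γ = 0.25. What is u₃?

2.0625

F′(u) = 10u + 3
Step 1: F′(-1) = -7; u₁ = -1 − 0.25·(-7) = 0.75
Step 2: F′(0.75) = 10.5; u₂ = 0.75 − 0.25·10.5 = -1.875
Step 3: F′(-1.875) = -15.75; u₃ = -1.875 − 0.25·(-15.75) = 2.0625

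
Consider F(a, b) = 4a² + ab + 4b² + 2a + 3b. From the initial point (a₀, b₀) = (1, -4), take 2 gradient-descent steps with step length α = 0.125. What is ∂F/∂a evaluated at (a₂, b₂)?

0.09375

∇F = (8a + b + 2, a + 8b + 3)
(a₁, b₁) = (1, -4) − 0.125·(6, -28) = (0.25, -0.5)
(a₂, b₂) = (0.25, -0.5) − 0.125·(3.5, -0.75) = (-0.1875, -0.40625)
∂F/∂a at (-0.1875, -0.40625) = 0.09375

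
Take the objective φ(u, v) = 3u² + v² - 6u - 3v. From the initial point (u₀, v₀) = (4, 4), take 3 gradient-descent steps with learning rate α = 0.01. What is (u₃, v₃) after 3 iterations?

(3.491752, 3.85298)

∇φ = (6u - 6, 2v - 3)
(u₁, v₁) = (4, 4) − 0.01·(18, 5) = (3.82, 3.95)
(u₂, v₂) = (3.82, 3.95) − 0.01·(16.92, 4.9) = (3.6508, 3.901)
(u₃, v₃) = (3.6508, 3.901) − 0.01·(15.9048, 4.802) = (3.491752, 3.85298)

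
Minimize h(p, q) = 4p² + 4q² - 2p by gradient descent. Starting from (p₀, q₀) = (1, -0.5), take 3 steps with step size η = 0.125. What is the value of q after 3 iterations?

∇h = (8p - 2, 8q)
(p₁, q₁) = (1, -0.5) − 0.125·(6, -4) = (0.25, 0)
(p₂, q₂) = (0.25, 0) − 0.125·(0, 0) = (0.25, 0)
(p₃, q₃) = (0.25, 0) − 0.125·(0, 0) = (0.25, 0)
q = 0

0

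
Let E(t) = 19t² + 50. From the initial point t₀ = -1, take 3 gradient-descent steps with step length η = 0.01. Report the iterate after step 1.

-0.62

E′(t) = 38t
Step 1: E′(-1) = -38; t₁ = -1 − 0.01·(-38) = -0.62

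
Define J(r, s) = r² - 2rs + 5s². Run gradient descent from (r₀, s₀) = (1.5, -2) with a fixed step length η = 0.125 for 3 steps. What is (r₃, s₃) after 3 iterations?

(0.5, 0.1875)

∇J = (2r - 2s, -2r + 10s)
(r₁, s₁) = (1.5, -2) − 0.125·(7, -23) = (0.625, 0.875)
(r₂, s₂) = (0.625, 0.875) − 0.125·(-0.5, 7.5) = (0.6875, -0.0625)
(r₃, s₃) = (0.6875, -0.0625) − 0.125·(1.5, -2) = (0.5, 0.1875)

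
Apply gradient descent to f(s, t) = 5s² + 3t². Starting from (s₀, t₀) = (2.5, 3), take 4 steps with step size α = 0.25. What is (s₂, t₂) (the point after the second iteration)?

(5.625, 0.75)

∇f = (10s, 6t)
Step 1: at (2.5, 3), ∇f = (25, 18) → (2.5, 3) − 0.25·(25, 18) = (-3.75, -1.5)
Step 2: at (-3.75, -1.5), ∇f = (-37.5, -9) → (-3.75, -1.5) − 0.25·(-37.5, -9) = (5.625, 0.75)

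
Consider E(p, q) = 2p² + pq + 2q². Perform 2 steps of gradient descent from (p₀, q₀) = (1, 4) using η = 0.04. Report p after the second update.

∇E = (4p + q, p + 4q)
Step 1: at (1, 4), ∇E = (8, 17) → (1, 4) − 0.04·(8, 17) = (0.68, 3.32)
Step 2: at (0.68, 3.32), ∇E = (6.04, 13.96) → (0.68, 3.32) − 0.04·(6.04, 13.96) = (0.4384, 2.7616)
p = 0.4384

0.4384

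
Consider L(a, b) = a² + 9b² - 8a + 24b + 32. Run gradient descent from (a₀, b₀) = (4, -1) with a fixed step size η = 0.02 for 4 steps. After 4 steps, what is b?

-1.27740928

∇L = (2a - 8, 18b + 24)
Step 1: at (4, -1), ∇L = (0, 6) → (4, -1) − 0.02·(0, 6) = (4, -1.12)
Step 2: at (4, -1.12), ∇L = (0, 3.84) → (4, -1.12) − 0.02·(0, 3.84) = (4, -1.1968)
Step 3: at (4, -1.1968), ∇L = (0, 2.4576) → (4, -1.1968) − 0.02·(0, 2.4576) = (4, -1.245952)
Step 4: at (4, -1.245952), ∇L = (0, 1.572864) → (4, -1.245952) − 0.02·(0, 1.572864) = (4, -1.27740928)
b = -1.27740928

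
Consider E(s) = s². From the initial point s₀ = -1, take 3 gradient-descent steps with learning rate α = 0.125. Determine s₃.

-0.421875

E′(s) = 2s
s₁ = -1 − 0.125·(-2) = -0.75
s₂ = -0.75 − 0.125·(-1.5) = -0.5625
s₃ = -0.5625 − 0.125·(-1.125) = -0.421875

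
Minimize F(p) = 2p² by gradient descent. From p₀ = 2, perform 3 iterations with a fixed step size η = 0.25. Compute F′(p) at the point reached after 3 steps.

F′(p) = 4p
p₁ = 2 − 0.25·8 = 0
p₂ = 0 − 0.25·0 = 0
p₃ = 0 − 0.25·0 = 0
F′(p) at (0) = 0

0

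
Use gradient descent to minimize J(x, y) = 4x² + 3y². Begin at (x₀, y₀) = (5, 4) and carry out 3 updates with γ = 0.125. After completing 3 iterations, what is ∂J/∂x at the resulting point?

∇J = (8x, 6y)
Step 1: at (5, 4), ∇J = (40, 24) → (5, 4) − 0.125·(40, 24) = (0, 1)
Step 2: at (0, 1), ∇J = (0, 6) → (0, 1) − 0.125·(0, 6) = (0, 0.25)
Step 3: at (0, 0.25), ∇J = (0, 1.5) → (0, 0.25) − 0.125·(0, 1.5) = (0, 0.0625)
∂J/∂x at (0, 0.0625) = 0

0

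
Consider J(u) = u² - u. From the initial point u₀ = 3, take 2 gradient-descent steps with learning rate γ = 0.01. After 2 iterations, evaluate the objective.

5.514801

J′(u) = 2u - 1
u₁ = 3 − 0.01·5 = 2.95
u₂ = 2.95 − 0.01·4.9 = 2.901
J(2.901) = 5.514801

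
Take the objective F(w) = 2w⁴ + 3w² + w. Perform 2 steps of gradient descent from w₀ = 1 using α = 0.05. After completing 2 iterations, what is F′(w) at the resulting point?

1.725896484375

F′(w) = 8w³ + 6w + 1
w₁ = 1 − 0.05·15 = 0.25
w₂ = 0.25 − 0.05·2.625 = 0.11875
F′(w) at (0.11875) = 1.725896484375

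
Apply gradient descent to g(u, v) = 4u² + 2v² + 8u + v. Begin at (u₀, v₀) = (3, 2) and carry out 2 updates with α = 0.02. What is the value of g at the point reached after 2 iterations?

∇g = (8u + 8, 4v + 1)
(u₁, v₁) = (3, 2) − 0.02·(32, 9) = (2.36, 1.82)
(u₂, v₂) = (2.36, 1.82) − 0.02·(26.88, 8.28) = (1.8224, 1.6544)
g(1.8224, 1.6544) = 34.99224576

34.99224576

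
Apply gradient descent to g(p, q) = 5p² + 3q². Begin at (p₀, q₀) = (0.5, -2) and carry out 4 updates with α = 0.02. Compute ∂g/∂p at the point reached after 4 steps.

2.048

∇g = (10p, 6q)
(p₁, q₁) = (0.5, -2) − 0.02·(5, -12) = (0.4, -1.76)
(p₂, q₂) = (0.4, -1.76) − 0.02·(4, -10.56) = (0.32, -1.5488)
(p₃, q₃) = (0.32, -1.5488) − 0.02·(3.2, -9.2928) = (0.256, -1.362944)
(p₄, q₄) = (0.256, -1.362944) − 0.02·(2.56, -8.177664) = (0.2048, -1.19939072)
∂g/∂p at (0.2048, -1.19939072) = 2.048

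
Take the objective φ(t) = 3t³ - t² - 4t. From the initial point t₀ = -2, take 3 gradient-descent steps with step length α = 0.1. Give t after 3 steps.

φ′(t) = 9t² - 2t - 4
Step 1: φ′(-2) = 36; t₁ = -2 − 0.1·36 = -5.6
Step 2: φ′(-5.6) = 289.44; t₂ = -5.6 − 0.1·289.44 = -34.544
Step 3: φ′(-34.544) = 10804.679424; t₃ = -34.544 − 0.1·10804.679424 = -1115.0119424

-1115.0119424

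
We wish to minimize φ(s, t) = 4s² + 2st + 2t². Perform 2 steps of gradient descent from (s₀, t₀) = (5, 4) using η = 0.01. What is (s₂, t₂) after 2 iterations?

(4.0836, 3.5)

∇φ = (8s + 2t, 2s + 4t)
(s₁, t₁) = (5, 4) − 0.01·(48, 26) = (4.52, 3.74)
(s₂, t₂) = (4.52, 3.74) − 0.01·(43.64, 24) = (4.0836, 3.5)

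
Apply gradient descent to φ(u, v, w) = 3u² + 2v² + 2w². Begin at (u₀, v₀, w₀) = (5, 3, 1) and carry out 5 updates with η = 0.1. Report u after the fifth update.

∇φ = (6u, 4v, 4w)
(u₁, v₁, w₁) = (5, 3, 1) − 0.1·(30, 12, 4) = (2, 1.8, 0.6)
(u₂, v₂, w₂) = (2, 1.8, 0.6) − 0.1·(12, 7.2, 2.4) = (0.8, 1.08, 0.36)
(u₃, v₃, w₃) = (0.8, 1.08, 0.36) − 0.1·(4.8, 4.32, 1.44) = (0.32, 0.648, 0.216)
(u₄, v₄, w₄) = (0.32, 0.648, 0.216) − 0.1·(1.92, 2.592, 0.864) = (0.128, 0.3888, 0.1296)
(u₅, v₅, w₅) = (0.128, 0.3888, 0.1296) − 0.1·(0.768, 1.5552, 0.5184) = (0.0512, 0.23328, 0.07776)
u = 0.0512

0.0512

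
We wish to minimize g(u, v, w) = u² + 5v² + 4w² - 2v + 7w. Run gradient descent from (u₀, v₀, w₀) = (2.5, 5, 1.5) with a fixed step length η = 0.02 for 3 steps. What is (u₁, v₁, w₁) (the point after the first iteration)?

∇g = (2u, 10v - 2, 8w + 7)
(u₁, v₁, w₁) = (2.5, 5, 1.5) − 0.02·(5, 48, 19) = (2.4, 4.04, 1.12)

(2.4, 4.04, 1.12)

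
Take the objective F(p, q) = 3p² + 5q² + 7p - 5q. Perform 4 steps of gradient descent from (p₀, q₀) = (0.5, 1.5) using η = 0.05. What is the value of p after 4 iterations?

-0.7665

∇F = (6p + 7, 10q - 5)
Step 1: at (0.5, 1.5), ∇F = (10, 10) → (0.5, 1.5) − 0.05·(10, 10) = (0, 1)
Step 2: at (0, 1), ∇F = (7, 5) → (0, 1) − 0.05·(7, 5) = (-0.35, 0.75)
Step 3: at (-0.35, 0.75), ∇F = (4.9, 2.5) → (-0.35, 0.75) − 0.05·(4.9, 2.5) = (-0.595, 0.625)
Step 4: at (-0.595, 0.625), ∇F = (3.43, 1.25) → (-0.595, 0.625) − 0.05·(3.43, 1.25) = (-0.7665, 0.5625)
p = -0.7665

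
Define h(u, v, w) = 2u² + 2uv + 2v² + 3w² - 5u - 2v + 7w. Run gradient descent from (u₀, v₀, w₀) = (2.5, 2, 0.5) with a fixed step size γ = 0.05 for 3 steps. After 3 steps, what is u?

∇h = (4u + 2v - 5, 2u + 4v - 2, 6w + 7)
(u₁, v₁, w₁) = (2.5, 2, 0.5) − 0.05·(9, 11, 10) = (2.05, 1.45, 0)
(u₂, v₂, w₂) = (2.05, 1.45, 0) − 0.05·(6.1, 7.9, 7) = (1.745, 1.055, -0.35)
(u₃, v₃, w₃) = (1.745, 1.055, -0.35) − 0.05·(4.09, 5.71, 4.9) = (1.5405, 0.7695, -0.595)
u = 1.5405

1.5405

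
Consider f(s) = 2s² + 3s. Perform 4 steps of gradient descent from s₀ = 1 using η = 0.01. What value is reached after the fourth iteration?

0.73635648

f′(s) = 4s + 3
s₁ = 1 − 0.01·7 = 0.93
s₂ = 0.93 − 0.01·6.72 = 0.8628
s₃ = 0.8628 − 0.01·6.4512 = 0.798288
s₄ = 0.798288 − 0.01·6.193152 = 0.73635648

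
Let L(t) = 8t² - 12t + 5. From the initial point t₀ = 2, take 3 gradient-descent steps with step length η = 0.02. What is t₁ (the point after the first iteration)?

L′(t) = 16t - 12
Step 1: L′(2) = 20; t₁ = 2 − 0.02·20 = 1.6

1.6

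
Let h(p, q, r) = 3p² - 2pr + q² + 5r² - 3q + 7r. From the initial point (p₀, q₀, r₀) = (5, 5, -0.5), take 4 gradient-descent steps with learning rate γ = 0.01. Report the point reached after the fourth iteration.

∇h = (6p - 2r, 2q - 3, -2p + 10r + 7)
(p₁, q₁, r₁) = (5, 5, -0.5) − 0.01·(31, 7, -8) = (4.69, 4.93, -0.42)
(p₂, q₂, r₂) = (4.69, 4.93, -0.42) − 0.01·(28.98, 6.86, -6.58) = (4.4002, 4.8614, -0.3542)
(p₃, q₃, r₃) = (4.4002, 4.8614, -0.3542) − 0.01·(27.1096, 6.7228, -5.3424) = (4.129104, 4.794172, -0.300776)
(p₄, q₄, r₄) = (4.129104, 4.794172, -0.300776) − 0.01·(25.376176, 6.588344, -4.265968) = (3.87534224, 4.72828856, -0.25811632)

(3.87534224, 4.72828856, -0.25811632)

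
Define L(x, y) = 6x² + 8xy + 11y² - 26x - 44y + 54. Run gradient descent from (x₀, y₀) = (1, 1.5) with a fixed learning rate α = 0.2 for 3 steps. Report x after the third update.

∇L = (12x + 8y - 26, 8x + 22y - 44)
Step 1: at (1, 1.5), ∇L = (-2, -3) → (1, 1.5) − 0.2·(-2, -3) = (1.4, 2.1)
Step 2: at (1.4, 2.1), ∇L = (7.6, 13.4) → (1.4, 2.1) − 0.2·(7.6, 13.4) = (-0.12, -0.58)
Step 3: at (-0.12, -0.58), ∇L = (-32.08, -57.72) → (-0.12, -0.58) − 0.2·(-32.08, -57.72) = (6.296, 10.964)
x = 6.296

6.296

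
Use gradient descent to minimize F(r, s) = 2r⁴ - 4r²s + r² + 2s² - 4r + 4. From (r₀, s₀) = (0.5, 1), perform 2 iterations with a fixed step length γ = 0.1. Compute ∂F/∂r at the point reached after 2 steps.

∇F = (8r³ - 8rs + 2r - 4, -4r² + 4s)
(r₁, s₁) = (0.5, 1) − 0.1·(-6, 3) = (1.1, 0.7)
(r₂, s₂) = (1.1, 0.7) − 0.1·(2.688, -2.04) = (0.8312, 0.904)
∂F/∂r at (0.8312, 0.904) = -3.754673381376

-3.754673381376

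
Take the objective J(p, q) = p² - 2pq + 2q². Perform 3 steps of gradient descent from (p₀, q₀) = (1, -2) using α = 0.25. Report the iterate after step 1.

(-0.5, 0.5)

∇J = (2p - 2q, -2p + 4q)
Step 1: at (1, -2), ∇J = (6, -10) → (1, -2) − 0.25·(6, -10) = (-0.5, 0.5)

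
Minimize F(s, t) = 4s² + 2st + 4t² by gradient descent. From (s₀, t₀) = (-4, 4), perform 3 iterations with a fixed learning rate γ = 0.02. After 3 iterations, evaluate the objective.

∇F = (8s + 2t, 2s + 8t)
(s₁, t₁) = (-4, 4) − 0.02·(-24, 24) = (-3.52, 3.52)
(s₂, t₂) = (-3.52, 3.52) − 0.02·(-21.12, 21.12) = (-3.0976, 3.0976)
(s₃, t₃) = (-3.0976, 3.0976) − 0.02·(-18.5856, 18.5856) = (-2.725888, 2.725888)
F(-2.725888, 2.725888) = 44.582792331264

44.582792331264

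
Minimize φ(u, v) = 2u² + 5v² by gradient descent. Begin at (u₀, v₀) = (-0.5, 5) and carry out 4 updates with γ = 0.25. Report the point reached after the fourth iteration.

(0, 25.3125)

∇φ = (4u, 10v)
Step 1: at (-0.5, 5), ∇φ = (-2, 50) → (-0.5, 5) − 0.25·(-2, 50) = (0, -7.5)
Step 2: at (0, -7.5), ∇φ = (0, -75) → (0, -7.5) − 0.25·(0, -75) = (0, 11.25)
Step 3: at (0, 11.25), ∇φ = (0, 112.5) → (0, 11.25) − 0.25·(0, 112.5) = (0, -16.875)
Step 4: at (0, -16.875), ∇φ = (0, -168.75) → (0, -16.875) − 0.25·(0, -168.75) = (0, 25.3125)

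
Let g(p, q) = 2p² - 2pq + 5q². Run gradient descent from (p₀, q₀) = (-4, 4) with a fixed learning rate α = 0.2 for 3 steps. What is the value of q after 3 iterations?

∇g = (4p - 2q, -2p + 10q)
Step 1: at (-4, 4), ∇g = (-24, 48) → (-4, 4) − 0.2·(-24, 48) = (0.8, -5.6)
Step 2: at (0.8, -5.6), ∇g = (14.4, -57.6) → (0.8, -5.6) − 0.2·(14.4, -57.6) = (-2.08, 5.92)
Step 3: at (-2.08, 5.92), ∇g = (-20.16, 63.36) → (-2.08, 5.92) − 0.2·(-20.16, 63.36) = (1.952, -6.752)
q = -6.752

-6.752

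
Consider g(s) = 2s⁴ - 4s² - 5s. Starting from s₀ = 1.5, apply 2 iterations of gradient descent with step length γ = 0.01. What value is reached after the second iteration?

1.34248

g′(s) = 8s³ - 8s - 5
s₁ = 1.5 − 0.01·10 = 1.4
s₂ = 1.4 − 0.01·5.752 = 1.34248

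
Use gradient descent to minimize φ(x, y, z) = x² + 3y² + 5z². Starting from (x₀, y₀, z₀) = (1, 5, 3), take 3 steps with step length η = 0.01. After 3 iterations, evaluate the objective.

76.540920960064

∇φ = (2x, 6y, 10z)
(x₁, y₁, z₁) = (1, 5, 3) − 0.01·(2, 30, 30) = (0.98, 4.7, 2.7)
(x₂, y₂, z₂) = (0.98, 4.7, 2.7) − 0.01·(1.96, 28.2, 27) = (0.9604, 4.418, 2.43)
(x₃, y₃, z₃) = (0.9604, 4.418, 2.43) − 0.01·(1.9208, 26.508, 24.3) = (0.941192, 4.15292, 2.187)
φ(0.941192, 4.15292, 2.187) = 76.540920960064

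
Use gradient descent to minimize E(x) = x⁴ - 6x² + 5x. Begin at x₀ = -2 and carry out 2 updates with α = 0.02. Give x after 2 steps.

-1.92148928

E′(x) = 4x³ - 12x + 5
Step 1: E′(-2) = -3; x₁ = -2 − 0.02·(-3) = -1.94
Step 2: E′(-1.94) = -0.925536; x₂ = -1.94 − 0.02·(-0.925536) = -1.92148928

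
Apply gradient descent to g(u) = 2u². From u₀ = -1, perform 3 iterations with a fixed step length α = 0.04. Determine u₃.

-0.592704

g′(u) = 4u
u₁ = -1 − 0.04·(-4) = -0.84
u₂ = -0.84 − 0.04·(-3.36) = -0.7056
u₃ = -0.7056 − 0.04·(-2.8224) = -0.592704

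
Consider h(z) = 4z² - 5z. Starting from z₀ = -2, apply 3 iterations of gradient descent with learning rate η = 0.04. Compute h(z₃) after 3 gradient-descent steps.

h′(z) = 8z - 5
Step 1: h′(-2) = -21; z₁ = -2 − 0.04·(-21) = -1.16
Step 2: h′(-1.16) = -14.28; z₂ = -1.16 − 0.04·(-14.28) = -0.5888
Step 3: h′(-0.5888) = -9.7104; z₃ = -0.5888 − 0.04·(-9.7104) = -0.200384
h(-0.200384) = 1.162534989824

1.162534989824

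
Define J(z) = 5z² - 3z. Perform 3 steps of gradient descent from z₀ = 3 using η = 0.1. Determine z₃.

J′(z) = 10z - 3
z₁ = 3 − 0.1·27 = 0.3
z₂ = 0.3 − 0.1·0 = 0.3
z₃ = 0.3 − 0.1·0 = 0.3

0.3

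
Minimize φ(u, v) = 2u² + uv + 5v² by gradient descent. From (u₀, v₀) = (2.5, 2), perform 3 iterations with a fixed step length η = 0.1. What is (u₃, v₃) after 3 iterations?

(0.496, -0.0805)

∇φ = (4u + v, u + 10v)
Step 1: at (2.5, 2), ∇φ = (12, 22.5) → (2.5, 2) − 0.1·(12, 22.5) = (1.3, -0.25)
Step 2: at (1.3, -0.25), ∇φ = (4.95, -1.2) → (1.3, -0.25) − 0.1·(4.95, -1.2) = (0.805, -0.13)
Step 3: at (0.805, -0.13), ∇φ = (3.09, -0.495) → (0.805, -0.13) − 0.1·(3.09, -0.495) = (0.496, -0.0805)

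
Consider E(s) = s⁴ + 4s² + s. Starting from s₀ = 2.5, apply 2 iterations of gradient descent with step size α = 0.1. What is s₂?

78.81065

E′(s) = 4s³ + 8s + 1
s₁ = 2.5 − 0.1·83.5 = -5.85
s₂ = -5.85 − 0.1·(-846.6065) = 78.81065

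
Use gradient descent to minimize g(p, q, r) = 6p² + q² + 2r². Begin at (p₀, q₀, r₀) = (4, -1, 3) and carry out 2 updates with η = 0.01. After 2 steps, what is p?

3.0976

∇g = (12p, 2q, 4r)
(p₁, q₁, r₁) = (4, -1, 3) − 0.01·(48, -2, 12) = (3.52, -0.98, 2.88)
(p₂, q₂, r₂) = (3.52, -0.98, 2.88) − 0.01·(42.24, -1.96, 11.52) = (3.0976, -0.9604, 2.7648)
p = 3.0976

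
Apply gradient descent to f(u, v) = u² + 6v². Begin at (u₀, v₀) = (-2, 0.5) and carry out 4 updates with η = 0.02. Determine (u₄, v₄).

∇f = (2u, 12v)
(u₁, v₁) = (-2, 0.5) − 0.02·(-4, 6) = (-1.92, 0.38)
(u₂, v₂) = (-1.92, 0.38) − 0.02·(-3.84, 4.56) = (-1.8432, 0.2888)
(u₃, v₃) = (-1.8432, 0.2888) − 0.02·(-3.6864, 3.4656) = (-1.769472, 0.219488)
(u₄, v₄) = (-1.769472, 0.219488) − 0.02·(-3.538944, 2.633856) = (-1.69869312, 0.16681088)

(-1.69869312, 0.16681088)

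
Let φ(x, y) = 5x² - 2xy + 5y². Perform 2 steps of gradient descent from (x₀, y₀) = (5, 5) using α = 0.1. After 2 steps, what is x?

∇φ = (10x - 2y, -2x + 10y)
(x₁, y₁) = (5, 5) − 0.1·(40, 40) = (1, 1)
(x₂, y₂) = (1, 1) − 0.1·(8, 8) = (0.2, 0.2)
x = 0.2

0.2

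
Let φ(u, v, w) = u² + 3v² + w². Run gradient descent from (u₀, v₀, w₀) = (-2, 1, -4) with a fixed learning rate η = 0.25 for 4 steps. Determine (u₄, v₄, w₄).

(-0.125, 0.0625, -0.25)

∇φ = (2u, 6v, 2w)
Step 1: at (-2, 1, -4), ∇φ = (-4, 6, -8) → (-2, 1, -4) − 0.25·(-4, 6, -8) = (-1, -0.5, -2)
Step 2: at (-1, -0.5, -2), ∇φ = (-2, -3, -4) → (-1, -0.5, -2) − 0.25·(-2, -3, -4) = (-0.5, 0.25, -1)
Step 3: at (-0.5, 0.25, -1), ∇φ = (-1, 1.5, -2) → (-0.5, 0.25, -1) − 0.25·(-1, 1.5, -2) = (-0.25, -0.125, -0.5)
Step 4: at (-0.25, -0.125, -0.5), ∇φ = (-0.5, -0.75, -1) → (-0.25, -0.125, -0.5) − 0.25·(-0.5, -0.75, -1) = (-0.125, 0.0625, -0.25)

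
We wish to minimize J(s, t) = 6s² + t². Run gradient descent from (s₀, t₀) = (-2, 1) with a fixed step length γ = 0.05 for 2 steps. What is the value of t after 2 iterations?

∇J = (12s, 2t)
(s₁, t₁) = (-2, 1) − 0.05·(-24, 2) = (-0.8, 0.9)
(s₂, t₂) = (-0.8, 0.9) − 0.05·(-9.6, 1.8) = (-0.32, 0.81)
t = 0.81

0.81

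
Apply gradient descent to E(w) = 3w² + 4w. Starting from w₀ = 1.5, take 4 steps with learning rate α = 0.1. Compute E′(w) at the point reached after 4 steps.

0.3328

E′(w) = 6w + 4
Step 1: E′(1.5) = 13; w₁ = 1.5 − 0.1·13 = 0.2
Step 2: E′(0.2) = 5.2; w₂ = 0.2 − 0.1·5.2 = -0.32
Step 3: E′(-0.32) = 2.08; w₃ = -0.32 − 0.1·2.08 = -0.528
Step 4: E′(-0.528) = 0.832; w₄ = -0.528 − 0.1·0.832 = -0.6112
E′(w) at (-0.6112) = 0.3328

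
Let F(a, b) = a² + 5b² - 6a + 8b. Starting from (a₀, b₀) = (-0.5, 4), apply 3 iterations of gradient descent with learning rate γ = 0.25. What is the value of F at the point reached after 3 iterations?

1300.19140625

∇F = (2a - 6, 10b + 8)
Step 1: at (-0.5, 4), ∇F = (-7, 48) → (-0.5, 4) − 0.25·(-7, 48) = (1.25, -8)
Step 2: at (1.25, -8), ∇F = (-3.5, -72) → (1.25, -8) − 0.25·(-3.5, -72) = (2.125, 10)
Step 3: at (2.125, 10), ∇F = (-1.75, 108) → (2.125, 10) − 0.25·(-1.75, 108) = (2.5625, -17)
F(2.5625, -17) = 1300.19140625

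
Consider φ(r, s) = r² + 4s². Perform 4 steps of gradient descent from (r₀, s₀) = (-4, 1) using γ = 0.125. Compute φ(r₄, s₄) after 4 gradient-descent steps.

∇φ = (2r, 8s)
(r₁, s₁) = (-4, 1) − 0.125·(-8, 8) = (-3, 0)
(r₂, s₂) = (-3, 0) − 0.125·(-6, 0) = (-2.25, 0)
(r₃, s₃) = (-2.25, 0) − 0.125·(-4.5, 0) = (-1.6875, 0)
(r₄, s₄) = (-1.6875, 0) − 0.125·(-3.375, 0) = (-1.265625, 0)
φ(-1.265625, 0) = 1.601806640625

1.601806640625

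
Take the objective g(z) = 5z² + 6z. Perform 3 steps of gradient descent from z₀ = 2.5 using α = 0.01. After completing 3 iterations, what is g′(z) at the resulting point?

22.599

g′(z) = 10z + 6
Step 1: g′(2.5) = 31; z₁ = 2.5 − 0.01·31 = 2.19
Step 2: g′(2.19) = 27.9; z₂ = 2.19 − 0.01·27.9 = 1.911
Step 3: g′(1.911) = 25.11; z₃ = 1.911 − 0.01·25.11 = 1.6599
g′(z) at (1.6599) = 22.599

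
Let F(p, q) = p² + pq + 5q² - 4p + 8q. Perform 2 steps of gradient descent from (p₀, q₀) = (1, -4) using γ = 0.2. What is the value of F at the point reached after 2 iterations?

∇F = (2p + q - 4, p + 10q + 8)
Step 1: at (1, -4), ∇F = (-6, -31) → (1, -4) − 0.2·(-6, -31) = (2.2, 2.2)
Step 2: at (2.2, 2.2), ∇F = (2.6, 32.2) → (2.2, 2.2) − 0.2·(2.6, 32.2) = (1.68, -4.24)
F(1.68, -4.24) = 44.9472

44.9472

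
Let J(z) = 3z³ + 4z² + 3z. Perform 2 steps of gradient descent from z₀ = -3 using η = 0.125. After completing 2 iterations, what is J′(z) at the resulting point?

J′(z) = 9z² + 8z + 3
Step 1: J′(-3) = 60; z₁ = -3 − 0.125·60 = -10.5
Step 2: J′(-10.5) = 911.25; z₂ = -10.5 − 0.125·911.25 = -124.40625
J′(z) at (-124.40625) = 138299.9853515625

138299.9853515625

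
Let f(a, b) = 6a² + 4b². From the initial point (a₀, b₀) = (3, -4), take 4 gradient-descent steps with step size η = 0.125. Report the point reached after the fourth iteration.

∇f = (12a, 8b)
(a₁, b₁) = (3, -4) − 0.125·(36, -32) = (-1.5, 0)
(a₂, b₂) = (-1.5, 0) − 0.125·(-18, 0) = (0.75, 0)
(a₃, b₃) = (0.75, 0) − 0.125·(9, 0) = (-0.375, 0)
(a₄, b₄) = (-0.375, 0) − 0.125·(-4.5, 0) = (0.1875, 0)

(0.1875, 0)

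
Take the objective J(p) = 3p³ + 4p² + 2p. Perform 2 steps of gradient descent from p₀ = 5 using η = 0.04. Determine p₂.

-15.556864

J′(p) = 9p² + 8p + 2
Step 1: J′(5) = 267; p₁ = 5 − 0.04·267 = -5.68
Step 2: J′(-5.68) = 246.9216; p₂ = -5.68 − 0.04·246.9216 = -15.556864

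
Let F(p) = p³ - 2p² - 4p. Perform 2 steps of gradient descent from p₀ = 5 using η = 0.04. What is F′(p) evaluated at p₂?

5.219632545792

F′(p) = 3p² - 4p - 4
Step 1: F′(5) = 51; p₁ = 5 − 0.04·51 = 2.96
Step 2: F′(2.96) = 10.4448; p₂ = 2.96 − 0.04·10.4448 = 2.542208
F′(p) at (2.542208) = 5.219632545792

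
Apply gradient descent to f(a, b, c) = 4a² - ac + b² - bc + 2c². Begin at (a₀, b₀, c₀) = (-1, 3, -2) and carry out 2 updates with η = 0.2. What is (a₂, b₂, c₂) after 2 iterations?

∇f = (8a - c, 2b - c, -a - b + 4c)
Step 1: at (-1, 3, -2), ∇f = (-6, 8, -10) → (-1, 3, -2) − 0.2·(-6, 8, -10) = (0.2, 1.4, 0)
Step 2: at (0.2, 1.4, 0), ∇f = (1.6, 2.8, -1.6) → (0.2, 1.4, 0) − 0.2·(1.6, 2.8, -1.6) = (-0.12, 0.84, 0.32)

(-0.12, 0.84, 0.32)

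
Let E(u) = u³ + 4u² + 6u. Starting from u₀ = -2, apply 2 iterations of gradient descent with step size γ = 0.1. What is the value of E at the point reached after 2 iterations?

E′(u) = 3u² + 8u + 6
u₁ = -2 − 0.1·2 = -2.2
u₂ = -2.2 − 0.1·2.92 = -2.492
E(-2.492) = -5.587223488

-5.587223488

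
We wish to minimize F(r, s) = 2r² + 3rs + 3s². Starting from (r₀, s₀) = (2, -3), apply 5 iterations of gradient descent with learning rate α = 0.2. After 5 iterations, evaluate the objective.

∇F = (4r + 3s, 3r + 6s)
(r₁, s₁) = (2, -3) − 0.2·(-1, -12) = (2.2, -0.6)
(r₂, s₂) = (2.2, -0.6) − 0.2·(7, 3) = (0.8, -1.2)
(r₃, s₃) = (0.8, -1.2) − 0.2·(-0.4, -4.8) = (0.88, -0.24)
(r₄, s₄) = (0.88, -0.24) − 0.2·(2.8, 1.2) = (0.32, -0.48)
(r₅, s₅) = (0.32, -0.48) − 0.2·(-0.16, -1.92) = (0.352, -0.096)
F(0.352, -0.096) = 0.17408

0.17408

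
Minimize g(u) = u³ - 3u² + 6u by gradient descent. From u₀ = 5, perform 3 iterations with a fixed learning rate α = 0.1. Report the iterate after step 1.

g′(u) = 3u² - 6u + 6
Step 1: g′(5) = 51; u₁ = 5 − 0.1·51 = -0.1

-0.1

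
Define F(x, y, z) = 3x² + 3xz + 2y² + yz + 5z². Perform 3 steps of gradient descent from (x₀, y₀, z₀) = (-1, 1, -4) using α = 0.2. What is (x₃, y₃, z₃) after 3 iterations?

∇F = (6x + 3z, 4y + z, 3x + y + 10z)
(x₁, y₁, z₁) = (-1, 1, -4) − 0.2·(-18, 0, -42) = (2.6, 1, 4.4)
(x₂, y₂, z₂) = (2.6, 1, 4.4) − 0.2·(28.8, 8.4, 52.8) = (-3.16, -0.68, -6.16)
(x₃, y₃, z₃) = (-3.16, -0.68, -6.16) − 0.2·(-37.44, -8.88, -71.76) = (4.328, 1.096, 8.192)

(4.328, 1.096, 8.192)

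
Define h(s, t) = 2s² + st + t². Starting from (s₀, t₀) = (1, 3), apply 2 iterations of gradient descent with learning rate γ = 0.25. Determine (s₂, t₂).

∇h = (4s + t, s + 2t)
Step 1: at (1, 3), ∇h = (7, 7) → (1, 3) − 0.25·(7, 7) = (-0.75, 1.25)
Step 2: at (-0.75, 1.25), ∇h = (-1.75, 1.75) → (-0.75, 1.25) − 0.25·(-1.75, 1.75) = (-0.3125, 0.8125)

(-0.3125, 0.8125)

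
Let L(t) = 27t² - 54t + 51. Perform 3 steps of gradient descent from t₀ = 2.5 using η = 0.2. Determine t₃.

L′(t) = 54t - 54
t₁ = 2.5 − 0.2·81 = -13.7
t₂ = -13.7 − 0.2·(-793.8) = 145.06
t₃ = 145.06 − 0.2·7779.24 = -1410.788

-1410.788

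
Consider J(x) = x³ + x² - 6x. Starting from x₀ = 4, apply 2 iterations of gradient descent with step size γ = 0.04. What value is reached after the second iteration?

J′(x) = 3x² + 2x - 6
Step 1: J′(4) = 50; x₁ = 4 − 0.04·50 = 2
Step 2: J′(2) = 10; x₂ = 2 − 0.04·10 = 1.6

1.6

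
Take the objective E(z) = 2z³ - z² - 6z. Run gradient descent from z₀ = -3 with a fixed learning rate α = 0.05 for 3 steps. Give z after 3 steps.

E′(z) = 6z² - 2z - 6
Step 1: E′(-3) = 54; z₁ = -3 − 0.05·54 = -5.7
Step 2: E′(-5.7) = 200.34; z₂ = -5.7 − 0.05·200.34 = -15.717
Step 3: E′(-15.717) = 1507.578534; z₃ = -15.717 − 0.05·1507.578534 = -91.0959267

-91.0959267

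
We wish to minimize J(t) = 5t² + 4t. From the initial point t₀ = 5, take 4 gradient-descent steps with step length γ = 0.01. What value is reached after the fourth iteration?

J′(t) = 10t + 4
t₁ = 5 − 0.01·54 = 4.46
t₂ = 4.46 − 0.01·48.6 = 3.974
t₃ = 3.974 − 0.01·43.74 = 3.5366
t₄ = 3.5366 − 0.01·39.366 = 3.14294

3.14294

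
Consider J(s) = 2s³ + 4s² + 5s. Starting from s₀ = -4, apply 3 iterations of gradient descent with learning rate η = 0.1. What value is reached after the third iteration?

J′(s) = 6s² + 8s + 5
s₁ = -4 − 0.1·69 = -10.9
s₂ = -10.9 − 0.1·630.66 = -73.966
s₃ = -73.966 − 0.1·32239.086936 = -3297.8746936

-3297.8746936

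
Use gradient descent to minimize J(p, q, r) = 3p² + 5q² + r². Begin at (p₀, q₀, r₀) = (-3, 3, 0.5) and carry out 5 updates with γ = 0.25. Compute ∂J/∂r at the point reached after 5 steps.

∇J = (6p, 10q, 2r)
(p₁, q₁, r₁) = (-3, 3, 0.5) − 0.25·(-18, 30, 1) = (1.5, -4.5, 0.25)
(p₂, q₂, r₂) = (1.5, -4.5, 0.25) − 0.25·(9, -45, 0.5) = (-0.75, 6.75, 0.125)
(p₃, q₃, r₃) = (-0.75, 6.75, 0.125) − 0.25·(-4.5, 67.5, 0.25) = (0.375, -10.125, 0.0625)
(p₄, q₄, r₄) = (0.375, -10.125, 0.0625) − 0.25·(2.25, -101.25, 0.125) = (-0.1875, 15.1875, 0.03125)
(p₅, q₅, r₅) = (-0.1875, 15.1875, 0.03125) − 0.25·(-1.125, 151.875, 0.0625) = (0.09375, -22.78125, 0.015625)
∂J/∂r at (0.09375, -22.78125, 0.015625) = 0.03125

0.03125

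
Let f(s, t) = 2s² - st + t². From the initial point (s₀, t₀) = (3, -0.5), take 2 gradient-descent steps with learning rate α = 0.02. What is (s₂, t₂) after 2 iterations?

∇f = (4s - t, -s + 2t)
(s₁, t₁) = (3, -0.5) − 0.02·(12.5, -4) = (2.75, -0.42)
(s₂, t₂) = (2.75, -0.42) − 0.02·(11.42, -3.59) = (2.5216, -0.3482)

(2.5216, -0.3482)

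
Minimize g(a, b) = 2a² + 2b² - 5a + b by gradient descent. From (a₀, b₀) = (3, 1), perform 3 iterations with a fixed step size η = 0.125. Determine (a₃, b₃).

∇g = (4a - 5, 4b + 1)
(a₁, b₁) = (3, 1) − 0.125·(7, 5) = (2.125, 0.375)
(a₂, b₂) = (2.125, 0.375) − 0.125·(3.5, 2.5) = (1.6875, 0.0625)
(a₃, b₃) = (1.6875, 0.0625) − 0.125·(1.75, 1.25) = (1.46875, -0.09375)

(1.46875, -0.09375)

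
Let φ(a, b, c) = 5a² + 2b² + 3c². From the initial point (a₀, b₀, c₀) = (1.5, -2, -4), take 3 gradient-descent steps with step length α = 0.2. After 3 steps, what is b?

∇φ = (10a, 4b, 6c)
Step 1: at (1.5, -2, -4), ∇φ = (15, -8, -24) → (1.5, -2, -4) − 0.2·(15, -8, -24) = (-1.5, -0.4, 0.8)
Step 2: at (-1.5, -0.4, 0.8), ∇φ = (-15, -1.6, 4.8) → (-1.5, -0.4, 0.8) − 0.2·(-15, -1.6, 4.8) = (1.5, -0.08, -0.16)
Step 3: at (1.5, -0.08, -0.16), ∇φ = (15, -0.32, -0.96) → (1.5, -0.08, -0.16) − 0.2·(15, -0.32, -0.96) = (-1.5, -0.016, 0.032)
b = -0.016

-0.016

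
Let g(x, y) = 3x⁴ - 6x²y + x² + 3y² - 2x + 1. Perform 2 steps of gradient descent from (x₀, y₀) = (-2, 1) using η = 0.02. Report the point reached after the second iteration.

∇g = (12x³ - 12xy + 2x - 2, -6x² + 6y)
(x₁, y₁) = (-2, 1) − 0.02·(-78, -18) = (-0.44, 1.36)
(x₂, y₂) = (-0.44, 1.36) − 0.02·(3.278592, 6.9984) = (-0.50557184, 1.220032)

(-0.50557184, 1.220032)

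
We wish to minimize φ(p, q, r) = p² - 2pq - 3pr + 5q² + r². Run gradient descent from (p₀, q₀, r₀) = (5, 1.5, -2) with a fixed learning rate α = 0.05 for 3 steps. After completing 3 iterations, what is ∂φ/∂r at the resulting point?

-10.030875

∇φ = (2p - 2q - 3r, -2p + 10q, -3p + 2r)
Step 1: at (5, 1.5, -2), ∇φ = (13, 5, -19) → (5, 1.5, -2) − 0.05·(13, 5, -19) = (4.35, 1.25, -1.05)
Step 2: at (4.35, 1.25, -1.05), ∇φ = (9.35, 3.8, -15.15) → (4.35, 1.25, -1.05) − 0.05·(9.35, 3.8, -15.15) = (3.8825, 1.06, -0.2925)
Step 3: at (3.8825, 1.06, -0.2925), ∇φ = (6.5225, 2.835, -12.2325) → (3.8825, 1.06, -0.2925) − 0.05·(6.5225, 2.835, -12.2325) = (3.556375, 0.91825, 0.319125)
∂φ/∂r at (3.556375, 0.91825, 0.319125) = -10.030875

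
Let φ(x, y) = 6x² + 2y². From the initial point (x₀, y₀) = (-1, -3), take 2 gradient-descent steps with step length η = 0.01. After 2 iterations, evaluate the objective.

∇φ = (12x, 4y)
(x₁, y₁) = (-1, -3) − 0.01·(-12, -12) = (-0.88, -2.88)
(x₂, y₂) = (-0.88, -2.88) − 0.01·(-10.56, -11.52) = (-0.7744, -2.7648)
φ(-0.7744, -2.7648) = 18.88641024

18.88641024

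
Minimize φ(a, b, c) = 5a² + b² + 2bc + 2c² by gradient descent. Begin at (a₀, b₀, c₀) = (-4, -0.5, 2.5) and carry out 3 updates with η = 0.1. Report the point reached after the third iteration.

(0, -1.06, 0.892)

∇φ = (10a, 2b + 2c, 2b + 4c)
Step 1: at (-4, -0.5, 2.5), ∇φ = (-40, 4, 9) → (-4, -0.5, 2.5) − 0.1·(-40, 4, 9) = (0, -0.9, 1.6)
Step 2: at (0, -0.9, 1.6), ∇φ = (0, 1.4, 4.6) → (0, -0.9, 1.6) − 0.1·(0, 1.4, 4.6) = (0, -1.04, 1.14)
Step 3: at (0, -1.04, 1.14), ∇φ = (0, 0.2, 2.48) → (0, -1.04, 1.14) − 0.1·(0, 0.2, 2.48) = (0, -1.06, 0.892)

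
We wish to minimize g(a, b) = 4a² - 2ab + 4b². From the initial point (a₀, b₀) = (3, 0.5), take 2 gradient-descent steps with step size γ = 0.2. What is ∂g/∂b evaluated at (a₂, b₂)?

∇g = (8a - 2b, -2a + 8b)
(a₁, b₁) = (3, 0.5) − 0.2·(23, -2) = (-1.6, 0.9)
(a₂, b₂) = (-1.6, 0.9) − 0.2·(-14.6, 10.4) = (1.32, -1.18)
∂g/∂b at (1.32, -1.18) = -12.08

-12.08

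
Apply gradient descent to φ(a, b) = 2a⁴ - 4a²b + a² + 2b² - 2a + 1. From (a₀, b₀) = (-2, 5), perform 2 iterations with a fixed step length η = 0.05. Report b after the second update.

5.09

∇φ = (8a³ - 8ab + 2a - 2, -4a² + 4b)
(a₁, b₁) = (-2, 5) − 0.05·(10, 4) = (-2.5, 4.8)
(a₂, b₂) = (-2.5, 4.8) − 0.05·(-36, -5.8) = (-0.7, 5.09)
b = 5.09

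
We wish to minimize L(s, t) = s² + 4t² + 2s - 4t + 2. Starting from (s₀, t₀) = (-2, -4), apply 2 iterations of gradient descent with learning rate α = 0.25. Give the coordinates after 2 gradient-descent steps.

(-1.25, -4)

∇L = (2s + 2, 8t - 4)
Step 1: at (-2, -4), ∇L = (-2, -36) → (-2, -4) − 0.25·(-2, -36) = (-1.5, 5)
Step 2: at (-1.5, 5), ∇L = (-1, 36) → (-1.5, 5) − 0.25·(-1, 36) = (-1.25, -4)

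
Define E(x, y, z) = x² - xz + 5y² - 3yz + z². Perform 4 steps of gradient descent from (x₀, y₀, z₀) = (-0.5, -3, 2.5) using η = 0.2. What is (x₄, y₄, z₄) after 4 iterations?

(0.0472, -7.0416, 3.0472)

∇E = (2x - z, 10y - 3z, -x - 3y + 2z)
(x₁, y₁, z₁) = (-0.5, -3, 2.5) − 0.2·(-3.5, -37.5, 14.5) = (0.2, 4.5, -0.4)
(x₂, y₂, z₂) = (0.2, 4.5, -0.4) − 0.2·(0.8, 46.2, -14.5) = (0.04, -4.74, 2.5)
(x₃, y₃, z₃) = (0.04, -4.74, 2.5) − 0.2·(-2.42, -54.9, 19.18) = (0.524, 6.24, -1.336)
(x₄, y₄, z₄) = (0.524, 6.24, -1.336) − 0.2·(2.384, 66.408, -21.916) = (0.0472, -7.0416, 3.0472)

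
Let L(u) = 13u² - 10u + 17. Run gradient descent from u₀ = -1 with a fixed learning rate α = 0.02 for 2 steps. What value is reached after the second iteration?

L′(u) = 26u - 10
Step 1: L′(-1) = -36; u₁ = -1 − 0.02·(-36) = -0.28
Step 2: L′(-0.28) = -17.28; u₂ = -0.28 − 0.02·(-17.28) = 0.0656

0.0656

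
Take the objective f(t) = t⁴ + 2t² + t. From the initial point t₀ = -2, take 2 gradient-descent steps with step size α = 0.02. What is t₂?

f′(t) = 4t³ + 4t + 1
t₁ = -2 − 0.02·(-39) = -1.22
t₂ = -1.22 − 0.02·(-11.143392) = -0.99713216

-0.99713216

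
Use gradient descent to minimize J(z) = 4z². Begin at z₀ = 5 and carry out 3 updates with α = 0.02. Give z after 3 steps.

J′(z) = 8z
Step 1: J′(5) = 40; z₁ = 5 − 0.02·40 = 4.2
Step 2: J′(4.2) = 33.6; z₂ = 4.2 − 0.02·33.6 = 3.528
Step 3: J′(3.528) = 28.224; z₃ = 3.528 − 0.02·28.224 = 2.96352

2.96352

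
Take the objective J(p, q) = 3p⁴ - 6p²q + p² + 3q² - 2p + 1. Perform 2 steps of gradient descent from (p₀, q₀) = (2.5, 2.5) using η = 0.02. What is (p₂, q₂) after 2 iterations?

∇J = (12p³ - 12pq + 2p - 2, -6p² + 6q)
(p₁, q₁) = (2.5, 2.5) − 0.02·(115.5, -22.5) = (0.19, 2.95)
(p₂, q₂) = (0.19, 2.95) − 0.02·(-8.263692, 17.4834) = (0.35527384, 2.600332)

(0.35527384, 2.600332)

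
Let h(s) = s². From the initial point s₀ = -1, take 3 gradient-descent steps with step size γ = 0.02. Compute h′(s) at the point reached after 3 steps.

-1.769472

h′(s) = 2s
Step 1: h′(-1) = -2; s₁ = -1 − 0.02·(-2) = -0.96
Step 2: h′(-0.96) = -1.92; s₂ = -0.96 − 0.02·(-1.92) = -0.9216
Step 3: h′(-0.9216) = -1.8432; s₃ = -0.9216 − 0.02·(-1.8432) = -0.884736
h′(s) at (-0.884736) = -1.769472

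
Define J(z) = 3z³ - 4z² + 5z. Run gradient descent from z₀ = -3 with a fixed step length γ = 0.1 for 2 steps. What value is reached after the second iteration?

-202.1

J′(z) = 9z² - 8z + 5
z₁ = -3 − 0.1·110 = -14
z₂ = -14 − 0.1·1881 = -202.1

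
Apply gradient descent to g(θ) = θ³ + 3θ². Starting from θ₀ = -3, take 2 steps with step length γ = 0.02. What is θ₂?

g′(θ) = 3θ² + 6θ
Step 1: g′(-3) = 9; θ₁ = -3 − 0.02·9 = -3.18
Step 2: g′(-3.18) = 11.2572; θ₂ = -3.18 − 0.02·11.2572 = -3.405144

-3.405144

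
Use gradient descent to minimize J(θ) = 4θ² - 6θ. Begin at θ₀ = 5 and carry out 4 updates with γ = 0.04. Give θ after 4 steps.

J′(θ) = 8θ - 6
θ₁ = 5 − 0.04·34 = 3.64
θ₂ = 3.64 − 0.04·23.12 = 2.7152
θ₃ = 2.7152 − 0.04·15.7216 = 2.086336
θ₄ = 2.086336 − 0.04·10.690688 = 1.65870848

1.65870848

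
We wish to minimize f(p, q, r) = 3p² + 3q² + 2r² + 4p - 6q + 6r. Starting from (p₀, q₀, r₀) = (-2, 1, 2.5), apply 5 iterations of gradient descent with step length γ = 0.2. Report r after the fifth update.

∇f = (6p + 4, 6q - 6, 4r + 6)
Step 1: at (-2, 1, 2.5), ∇f = (-8, 0, 16) → (-2, 1, 2.5) − 0.2·(-8, 0, 16) = (-0.4, 1, -0.7)
Step 2: at (-0.4, 1, -0.7), ∇f = (1.6, 0, 3.2) → (-0.4, 1, -0.7) − 0.2·(1.6, 0, 3.2) = (-0.72, 1, -1.34)
Step 3: at (-0.72, 1, -1.34), ∇f = (-0.32, 0, 0.64) → (-0.72, 1, -1.34) − 0.2·(-0.32, 0, 0.64) = (-0.656, 1, -1.468)
Step 4: at (-0.656, 1, -1.468), ∇f = (0.064, 0, 0.128) → (-0.656, 1, -1.468) − 0.2·(0.064, 0, 0.128) = (-0.6688, 1, -1.4936)
Step 5: at (-0.6688, 1, -1.4936), ∇f = (-0.0128, 0, 0.0256) → (-0.6688, 1, -1.4936) − 0.2·(-0.0128, 0, 0.0256) = (-0.66624, 1, -1.49872)
r = -1.49872

-1.49872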